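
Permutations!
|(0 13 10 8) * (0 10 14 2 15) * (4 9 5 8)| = 5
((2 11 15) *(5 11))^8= (15)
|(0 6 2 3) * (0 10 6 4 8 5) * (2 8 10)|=6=|(0 4 10 6 8 5)(2 3)|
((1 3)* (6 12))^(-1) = ((1 3)(6 12))^(-1) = (1 3)(6 12)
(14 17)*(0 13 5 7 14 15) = (0 13 5 7 14 17 15) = [13, 1, 2, 3, 4, 7, 6, 14, 8, 9, 10, 11, 12, 5, 17, 0, 16, 15]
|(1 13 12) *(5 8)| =6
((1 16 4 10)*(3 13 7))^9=((1 16 4 10)(3 13 7))^9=(1 16 4 10)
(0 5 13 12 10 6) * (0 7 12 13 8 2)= (13)(0 5 8 2)(6 7 12 10)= [5, 1, 0, 3, 4, 8, 7, 12, 2, 9, 6, 11, 10, 13]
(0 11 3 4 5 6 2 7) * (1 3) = (0 11 1 3 4 5 6 2 7) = [11, 3, 7, 4, 5, 6, 2, 0, 8, 9, 10, 1]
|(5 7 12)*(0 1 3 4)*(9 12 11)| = 20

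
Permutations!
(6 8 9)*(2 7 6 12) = (2 7 6 8 9 12) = [0, 1, 7, 3, 4, 5, 8, 6, 9, 12, 10, 11, 2]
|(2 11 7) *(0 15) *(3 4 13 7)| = 6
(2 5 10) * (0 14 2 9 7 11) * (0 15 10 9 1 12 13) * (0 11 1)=[14, 12, 5, 3, 4, 9, 6, 1, 8, 7, 0, 15, 13, 11, 2, 10]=(0 14 2 5 9 7 1 12 13 11 15 10)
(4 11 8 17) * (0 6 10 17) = (0 6 10 17 4 11 8) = [6, 1, 2, 3, 11, 5, 10, 7, 0, 9, 17, 8, 12, 13, 14, 15, 16, 4]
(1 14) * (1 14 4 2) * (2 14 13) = (1 4 14 13 2) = [0, 4, 1, 3, 14, 5, 6, 7, 8, 9, 10, 11, 12, 2, 13]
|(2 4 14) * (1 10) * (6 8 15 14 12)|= 14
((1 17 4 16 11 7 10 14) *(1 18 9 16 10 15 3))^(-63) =((1 17 4 10 14 18 9 16 11 7 15 3))^(-63) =(1 7 9 10)(3 11 18 4)(14 17 15 16)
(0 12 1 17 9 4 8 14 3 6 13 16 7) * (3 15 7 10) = (0 12 1 17 9 4 8 14 15 7)(3 6 13 16 10) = [12, 17, 2, 6, 8, 5, 13, 0, 14, 4, 3, 11, 1, 16, 15, 7, 10, 9]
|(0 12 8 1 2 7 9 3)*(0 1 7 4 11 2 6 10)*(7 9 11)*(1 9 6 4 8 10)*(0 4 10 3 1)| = 12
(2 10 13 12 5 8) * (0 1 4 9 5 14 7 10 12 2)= (0 1 4 9 5 8)(2 12 14 7 10 13)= [1, 4, 12, 3, 9, 8, 6, 10, 0, 5, 13, 11, 14, 2, 7]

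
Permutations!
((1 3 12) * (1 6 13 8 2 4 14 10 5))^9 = (1 10 4 8 6 3 5 14 2 13 12)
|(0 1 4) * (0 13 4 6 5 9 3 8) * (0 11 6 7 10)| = 12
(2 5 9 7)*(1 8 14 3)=(1 8 14 3)(2 5 9 7)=[0, 8, 5, 1, 4, 9, 6, 2, 14, 7, 10, 11, 12, 13, 3]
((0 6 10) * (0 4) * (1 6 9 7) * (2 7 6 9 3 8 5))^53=(0 10 9 7 5 3 4 6 1 2 8)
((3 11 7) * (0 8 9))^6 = ((0 8 9)(3 11 7))^6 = (11)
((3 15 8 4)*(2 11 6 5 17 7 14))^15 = (2 11 6 5 17 7 14)(3 4 8 15)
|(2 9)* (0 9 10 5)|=5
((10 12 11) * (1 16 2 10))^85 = (1 16 2 10 12 11)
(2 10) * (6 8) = [0, 1, 10, 3, 4, 5, 8, 7, 6, 9, 2] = (2 10)(6 8)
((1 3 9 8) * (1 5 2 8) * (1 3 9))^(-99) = ((1 9 3)(2 8 5))^(-99) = (9)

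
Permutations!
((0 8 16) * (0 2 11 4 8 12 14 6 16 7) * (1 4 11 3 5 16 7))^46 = ((0 12 14 6 7)(1 4 8)(2 3 5 16))^46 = (0 12 14 6 7)(1 4 8)(2 5)(3 16)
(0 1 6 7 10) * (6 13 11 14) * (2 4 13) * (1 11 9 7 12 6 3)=[11, 2, 4, 1, 13, 5, 12, 10, 8, 7, 0, 14, 6, 9, 3]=(0 11 14 3 1 2 4 13 9 7 10)(6 12)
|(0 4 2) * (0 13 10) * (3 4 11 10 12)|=15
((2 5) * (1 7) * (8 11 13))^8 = (8 13 11)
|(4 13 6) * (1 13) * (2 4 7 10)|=7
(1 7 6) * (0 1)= (0 1 7 6)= [1, 7, 2, 3, 4, 5, 0, 6]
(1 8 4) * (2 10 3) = [0, 8, 10, 2, 1, 5, 6, 7, 4, 9, 3] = (1 8 4)(2 10 3)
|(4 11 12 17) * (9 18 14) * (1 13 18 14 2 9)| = 12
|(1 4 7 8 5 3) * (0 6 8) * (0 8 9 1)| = |(0 6 9 1 4 7 8 5 3)| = 9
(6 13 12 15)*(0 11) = [11, 1, 2, 3, 4, 5, 13, 7, 8, 9, 10, 0, 15, 12, 14, 6] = (0 11)(6 13 12 15)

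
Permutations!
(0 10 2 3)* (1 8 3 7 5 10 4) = (0 4 1 8 3)(2 7 5 10) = [4, 8, 7, 0, 1, 10, 6, 5, 3, 9, 2]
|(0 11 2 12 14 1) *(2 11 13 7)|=7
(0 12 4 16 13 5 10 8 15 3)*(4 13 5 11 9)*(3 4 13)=(0 12 3)(4 16 5 10 8 15)(9 13 11)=[12, 1, 2, 0, 16, 10, 6, 7, 15, 13, 8, 9, 3, 11, 14, 4, 5]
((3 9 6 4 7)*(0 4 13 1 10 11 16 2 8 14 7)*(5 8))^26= (16)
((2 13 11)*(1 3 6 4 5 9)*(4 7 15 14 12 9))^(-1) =(1 9 12 14 15 7 6 3)(2 11 13)(4 5)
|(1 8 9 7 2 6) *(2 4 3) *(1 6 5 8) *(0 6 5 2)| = 8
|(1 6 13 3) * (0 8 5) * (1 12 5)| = |(0 8 1 6 13 3 12 5)| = 8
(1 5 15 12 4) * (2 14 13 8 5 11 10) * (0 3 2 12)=(0 3 2 14 13 8 5 15)(1 11 10 12 4)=[3, 11, 14, 2, 1, 15, 6, 7, 5, 9, 12, 10, 4, 8, 13, 0]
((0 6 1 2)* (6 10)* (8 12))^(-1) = (0 2 1 6 10)(8 12)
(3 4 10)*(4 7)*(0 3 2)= [3, 1, 0, 7, 10, 5, 6, 4, 8, 9, 2]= (0 3 7 4 10 2)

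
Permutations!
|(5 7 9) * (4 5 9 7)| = |(9)(4 5)| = 2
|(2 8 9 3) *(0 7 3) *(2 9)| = |(0 7 3 9)(2 8)| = 4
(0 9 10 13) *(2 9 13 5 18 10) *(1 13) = (0 1 13)(2 9)(5 18 10) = [1, 13, 9, 3, 4, 18, 6, 7, 8, 2, 5, 11, 12, 0, 14, 15, 16, 17, 10]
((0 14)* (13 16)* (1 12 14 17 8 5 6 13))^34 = (0 6 12 8 16)(1 17 13 14 5)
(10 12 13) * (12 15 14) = (10 15 14 12 13) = [0, 1, 2, 3, 4, 5, 6, 7, 8, 9, 15, 11, 13, 10, 12, 14]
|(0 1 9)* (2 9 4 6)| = 6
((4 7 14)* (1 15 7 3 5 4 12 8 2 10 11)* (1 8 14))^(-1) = ((1 15 7)(2 10 11 8)(3 5 4)(12 14))^(-1) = (1 7 15)(2 8 11 10)(3 4 5)(12 14)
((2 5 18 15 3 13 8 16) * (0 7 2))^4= ((0 7 2 5 18 15 3 13 8 16))^4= (0 18 8 2 3)(5 13 7 15 16)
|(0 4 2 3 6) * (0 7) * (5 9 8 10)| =12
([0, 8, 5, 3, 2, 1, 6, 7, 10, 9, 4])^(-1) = [0, 5, 4, 3, 10, 2, 6, 7, 1, 9, 8]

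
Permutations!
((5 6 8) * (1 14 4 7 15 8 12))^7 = (1 6 8 7 14 12 5 15 4)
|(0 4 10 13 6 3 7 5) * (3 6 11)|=8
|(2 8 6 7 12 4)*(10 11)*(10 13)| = |(2 8 6 7 12 4)(10 11 13)| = 6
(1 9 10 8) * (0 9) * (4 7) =[9, 0, 2, 3, 7, 5, 6, 4, 1, 10, 8] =(0 9 10 8 1)(4 7)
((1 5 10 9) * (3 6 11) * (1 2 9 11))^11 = ((1 5 10 11 3 6)(2 9))^11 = (1 6 3 11 10 5)(2 9)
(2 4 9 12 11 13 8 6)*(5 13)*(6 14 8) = (2 4 9 12 11 5 13 6)(8 14) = [0, 1, 4, 3, 9, 13, 2, 7, 14, 12, 10, 5, 11, 6, 8]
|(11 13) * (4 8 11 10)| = |(4 8 11 13 10)| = 5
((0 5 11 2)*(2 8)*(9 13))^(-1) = ((0 5 11 8 2)(9 13))^(-1) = (0 2 8 11 5)(9 13)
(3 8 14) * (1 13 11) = [0, 13, 2, 8, 4, 5, 6, 7, 14, 9, 10, 1, 12, 11, 3] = (1 13 11)(3 8 14)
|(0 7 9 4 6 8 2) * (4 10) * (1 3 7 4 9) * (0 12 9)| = |(0 4 6 8 2 12 9 10)(1 3 7)| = 24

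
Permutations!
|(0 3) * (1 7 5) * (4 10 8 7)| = |(0 3)(1 4 10 8 7 5)| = 6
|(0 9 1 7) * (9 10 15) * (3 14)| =6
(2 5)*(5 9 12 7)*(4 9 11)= (2 11 4 9 12 7 5)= [0, 1, 11, 3, 9, 2, 6, 5, 8, 12, 10, 4, 7]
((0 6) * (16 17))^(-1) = (0 6)(16 17)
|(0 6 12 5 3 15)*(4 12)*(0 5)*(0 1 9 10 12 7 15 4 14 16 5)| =|(0 6 14 16 5 3 4 7 15)(1 9 10 12)| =36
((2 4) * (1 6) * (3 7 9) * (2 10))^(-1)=(1 6)(2 10 4)(3 9 7)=((1 6)(2 4 10)(3 7 9))^(-1)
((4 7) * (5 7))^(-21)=((4 5 7))^(-21)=(7)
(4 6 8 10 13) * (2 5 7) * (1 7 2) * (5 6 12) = (1 7)(2 6 8 10 13 4 12 5) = [0, 7, 6, 3, 12, 2, 8, 1, 10, 9, 13, 11, 5, 4]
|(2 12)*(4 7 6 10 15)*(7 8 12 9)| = |(2 9 7 6 10 15 4 8 12)| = 9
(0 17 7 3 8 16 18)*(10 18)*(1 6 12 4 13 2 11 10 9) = (0 17 7 3 8 16 9 1 6 12 4 13 2 11 10 18) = [17, 6, 11, 8, 13, 5, 12, 3, 16, 1, 18, 10, 4, 2, 14, 15, 9, 7, 0]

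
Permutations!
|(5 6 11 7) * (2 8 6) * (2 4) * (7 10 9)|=|(2 8 6 11 10 9 7 5 4)|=9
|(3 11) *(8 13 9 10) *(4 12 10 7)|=14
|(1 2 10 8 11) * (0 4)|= |(0 4)(1 2 10 8 11)|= 10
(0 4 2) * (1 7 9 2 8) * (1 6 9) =[4, 7, 0, 3, 8, 5, 9, 1, 6, 2] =(0 4 8 6 9 2)(1 7)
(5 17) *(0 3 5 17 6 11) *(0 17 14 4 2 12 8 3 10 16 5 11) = (0 10 16 5 6)(2 12 8 3 11 17 14 4) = [10, 1, 12, 11, 2, 6, 0, 7, 3, 9, 16, 17, 8, 13, 4, 15, 5, 14]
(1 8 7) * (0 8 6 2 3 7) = [8, 6, 3, 7, 4, 5, 2, 1, 0] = (0 8)(1 6 2 3 7)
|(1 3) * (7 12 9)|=|(1 3)(7 12 9)|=6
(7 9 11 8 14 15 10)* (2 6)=(2 6)(7 9 11 8 14 15 10)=[0, 1, 6, 3, 4, 5, 2, 9, 14, 11, 7, 8, 12, 13, 15, 10]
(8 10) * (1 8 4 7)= (1 8 10 4 7)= [0, 8, 2, 3, 7, 5, 6, 1, 10, 9, 4]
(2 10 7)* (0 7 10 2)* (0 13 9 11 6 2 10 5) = (0 7 13 9 11 6 2 10 5) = [7, 1, 10, 3, 4, 0, 2, 13, 8, 11, 5, 6, 12, 9]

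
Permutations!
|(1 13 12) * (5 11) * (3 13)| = 4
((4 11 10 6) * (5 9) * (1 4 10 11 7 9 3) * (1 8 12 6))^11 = (1 4 7 9 5 3 8 12 6 10)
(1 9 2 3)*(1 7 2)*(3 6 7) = (1 9)(2 6 7) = [0, 9, 6, 3, 4, 5, 7, 2, 8, 1]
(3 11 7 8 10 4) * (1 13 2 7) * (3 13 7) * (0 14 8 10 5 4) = (0 14 8 5 4 13 2 3 11 1 7 10) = [14, 7, 3, 11, 13, 4, 6, 10, 5, 9, 0, 1, 12, 2, 8]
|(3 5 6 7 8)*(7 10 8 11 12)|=15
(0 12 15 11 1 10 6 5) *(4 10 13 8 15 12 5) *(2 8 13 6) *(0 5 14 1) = (0 14 1 6 4 10 2 8 15 11) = [14, 6, 8, 3, 10, 5, 4, 7, 15, 9, 2, 0, 12, 13, 1, 11]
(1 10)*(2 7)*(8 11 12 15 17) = [0, 10, 7, 3, 4, 5, 6, 2, 11, 9, 1, 12, 15, 13, 14, 17, 16, 8] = (1 10)(2 7)(8 11 12 15 17)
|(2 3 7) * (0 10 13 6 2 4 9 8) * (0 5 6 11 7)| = 12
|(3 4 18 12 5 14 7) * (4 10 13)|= 9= |(3 10 13 4 18 12 5 14 7)|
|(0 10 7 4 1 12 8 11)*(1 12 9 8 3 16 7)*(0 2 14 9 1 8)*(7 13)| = 42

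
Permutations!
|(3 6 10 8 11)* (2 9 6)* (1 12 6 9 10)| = |(1 12 6)(2 10 8 11 3)| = 15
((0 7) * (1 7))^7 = (0 1 7)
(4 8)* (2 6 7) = (2 6 7)(4 8) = [0, 1, 6, 3, 8, 5, 7, 2, 4]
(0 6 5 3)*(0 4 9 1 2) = [6, 2, 0, 4, 9, 3, 5, 7, 8, 1] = (0 6 5 3 4 9 1 2)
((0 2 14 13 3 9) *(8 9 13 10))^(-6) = ((0 2 14 10 8 9)(3 13))^(-6) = (14)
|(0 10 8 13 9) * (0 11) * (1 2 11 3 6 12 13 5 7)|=|(0 10 8 5 7 1 2 11)(3 6 12 13 9)|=40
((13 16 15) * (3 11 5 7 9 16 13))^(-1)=((3 11 5 7 9 16 15))^(-1)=(3 15 16 9 7 5 11)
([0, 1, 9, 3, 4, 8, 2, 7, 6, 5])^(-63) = (2 5 6 9 8)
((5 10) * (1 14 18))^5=((1 14 18)(5 10))^5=(1 18 14)(5 10)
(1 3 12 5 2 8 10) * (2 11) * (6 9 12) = (1 3 6 9 12 5 11 2 8 10) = [0, 3, 8, 6, 4, 11, 9, 7, 10, 12, 1, 2, 5]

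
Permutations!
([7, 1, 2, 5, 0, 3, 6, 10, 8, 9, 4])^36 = [0, 1, 2, 3, 4, 5, 6, 7, 8, 9, 10]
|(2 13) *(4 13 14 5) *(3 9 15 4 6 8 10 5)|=|(2 14 3 9 15 4 13)(5 6 8 10)|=28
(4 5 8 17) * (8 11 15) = (4 5 11 15 8 17) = [0, 1, 2, 3, 5, 11, 6, 7, 17, 9, 10, 15, 12, 13, 14, 8, 16, 4]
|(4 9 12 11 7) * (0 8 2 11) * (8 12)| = |(0 12)(2 11 7 4 9 8)| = 6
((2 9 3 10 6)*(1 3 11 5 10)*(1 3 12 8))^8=((1 12 8)(2 9 11 5 10 6))^8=(1 8 12)(2 11 10)(5 6 9)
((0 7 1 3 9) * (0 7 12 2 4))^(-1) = ((0 12 2 4)(1 3 9 7))^(-1) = (0 4 2 12)(1 7 9 3)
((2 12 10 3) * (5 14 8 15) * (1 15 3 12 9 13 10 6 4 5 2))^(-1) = (1 3 8 14 5 4 6 12 10 13 9 2 15)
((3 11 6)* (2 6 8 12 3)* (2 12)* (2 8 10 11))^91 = ((2 6 12 3)(10 11))^91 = (2 3 12 6)(10 11)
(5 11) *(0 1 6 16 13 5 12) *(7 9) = (0 1 6 16 13 5 11 12)(7 9) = [1, 6, 2, 3, 4, 11, 16, 9, 8, 7, 10, 12, 0, 5, 14, 15, 13]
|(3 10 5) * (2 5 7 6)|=|(2 5 3 10 7 6)|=6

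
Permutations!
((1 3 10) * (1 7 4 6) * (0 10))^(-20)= ((0 10 7 4 6 1 3))^(-20)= (0 10 7 4 6 1 3)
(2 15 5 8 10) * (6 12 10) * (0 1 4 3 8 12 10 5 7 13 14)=(0 1 4 3 8 6 10 2 15 7 13 14)(5 12)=[1, 4, 15, 8, 3, 12, 10, 13, 6, 9, 2, 11, 5, 14, 0, 7]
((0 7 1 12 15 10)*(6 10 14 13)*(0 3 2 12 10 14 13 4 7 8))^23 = ((0 8)(1 10 3 2 12 15 13 6 14 4 7))^23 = (0 8)(1 10 3 2 12 15 13 6 14 4 7)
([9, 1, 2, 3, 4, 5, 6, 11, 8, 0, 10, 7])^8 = (11)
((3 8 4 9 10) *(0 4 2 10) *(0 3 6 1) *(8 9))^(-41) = ((0 4 8 2 10 6 1)(3 9))^(-41) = (0 4 8 2 10 6 1)(3 9)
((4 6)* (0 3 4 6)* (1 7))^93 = (1 7)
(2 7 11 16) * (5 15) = (2 7 11 16)(5 15) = [0, 1, 7, 3, 4, 15, 6, 11, 8, 9, 10, 16, 12, 13, 14, 5, 2]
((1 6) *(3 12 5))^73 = (1 6)(3 12 5)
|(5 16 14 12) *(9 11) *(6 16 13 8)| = |(5 13 8 6 16 14 12)(9 11)| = 14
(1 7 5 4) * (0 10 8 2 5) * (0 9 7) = (0 10 8 2 5 4 1)(7 9) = [10, 0, 5, 3, 1, 4, 6, 9, 2, 7, 8]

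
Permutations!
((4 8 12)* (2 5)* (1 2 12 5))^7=(1 2)(4 12 5 8)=((1 2)(4 8 5 12))^7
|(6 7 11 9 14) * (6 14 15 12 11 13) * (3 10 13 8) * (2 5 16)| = |(2 5 16)(3 10 13 6 7 8)(9 15 12 11)| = 12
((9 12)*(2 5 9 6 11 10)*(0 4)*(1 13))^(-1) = ((0 4)(1 13)(2 5 9 12 6 11 10))^(-1) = (0 4)(1 13)(2 10 11 6 12 9 5)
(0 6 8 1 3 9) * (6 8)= (0 8 1 3 9)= [8, 3, 2, 9, 4, 5, 6, 7, 1, 0]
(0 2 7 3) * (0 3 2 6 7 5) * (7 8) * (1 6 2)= (0 2 5)(1 6 8 7)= [2, 6, 5, 3, 4, 0, 8, 1, 7]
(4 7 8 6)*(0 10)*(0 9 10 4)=(0 4 7 8 6)(9 10)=[4, 1, 2, 3, 7, 5, 0, 8, 6, 10, 9]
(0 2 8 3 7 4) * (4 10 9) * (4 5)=[2, 1, 8, 7, 0, 4, 6, 10, 3, 5, 9]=(0 2 8 3 7 10 9 5 4)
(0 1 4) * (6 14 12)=(0 1 4)(6 14 12)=[1, 4, 2, 3, 0, 5, 14, 7, 8, 9, 10, 11, 6, 13, 12]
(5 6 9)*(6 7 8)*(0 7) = [7, 1, 2, 3, 4, 0, 9, 8, 6, 5] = (0 7 8 6 9 5)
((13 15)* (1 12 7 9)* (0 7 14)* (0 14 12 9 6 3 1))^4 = (15)(0 1 6)(3 7 9)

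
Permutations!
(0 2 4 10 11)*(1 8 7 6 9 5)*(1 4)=(0 2 1 8 7 6 9 5 4 10 11)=[2, 8, 1, 3, 10, 4, 9, 6, 7, 5, 11, 0]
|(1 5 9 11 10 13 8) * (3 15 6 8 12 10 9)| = 6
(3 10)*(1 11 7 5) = (1 11 7 5)(3 10) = [0, 11, 2, 10, 4, 1, 6, 5, 8, 9, 3, 7]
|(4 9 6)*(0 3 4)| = |(0 3 4 9 6)| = 5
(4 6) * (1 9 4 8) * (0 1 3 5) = [1, 9, 2, 5, 6, 0, 8, 7, 3, 4] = (0 1 9 4 6 8 3 5)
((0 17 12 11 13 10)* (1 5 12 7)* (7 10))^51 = ((0 17 10)(1 5 12 11 13 7))^51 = (17)(1 11)(5 13)(7 12)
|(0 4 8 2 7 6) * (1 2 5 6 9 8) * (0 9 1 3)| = |(0 4 3)(1 2 7)(5 6 9 8)| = 12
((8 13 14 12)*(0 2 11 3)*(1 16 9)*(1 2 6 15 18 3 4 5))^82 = (0 15 3 6 18)(1 4 2 16 5 11 9)(8 14)(12 13)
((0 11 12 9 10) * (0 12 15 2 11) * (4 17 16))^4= ((2 11 15)(4 17 16)(9 10 12))^4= (2 11 15)(4 17 16)(9 10 12)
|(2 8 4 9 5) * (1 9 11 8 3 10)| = 6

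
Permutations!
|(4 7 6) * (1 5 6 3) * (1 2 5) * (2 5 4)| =|(2 4 7 3 5 6)| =6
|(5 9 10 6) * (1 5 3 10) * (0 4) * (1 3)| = |(0 4)(1 5 9 3 10 6)| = 6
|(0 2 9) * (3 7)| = 6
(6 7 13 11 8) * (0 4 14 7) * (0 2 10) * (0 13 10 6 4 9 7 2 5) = [9, 1, 6, 3, 14, 0, 5, 10, 4, 7, 13, 8, 12, 11, 2] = (0 9 7 10 13 11 8 4 14 2 6 5)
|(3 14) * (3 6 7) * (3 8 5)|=|(3 14 6 7 8 5)|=6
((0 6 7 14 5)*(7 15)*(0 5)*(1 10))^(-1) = (0 14 7 15 6)(1 10)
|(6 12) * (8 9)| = 2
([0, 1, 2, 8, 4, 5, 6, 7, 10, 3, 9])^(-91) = (3 8 10 9)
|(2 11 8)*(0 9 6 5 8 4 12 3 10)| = 11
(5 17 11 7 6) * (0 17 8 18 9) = (0 17 11 7 6 5 8 18 9) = [17, 1, 2, 3, 4, 8, 5, 6, 18, 0, 10, 7, 12, 13, 14, 15, 16, 11, 9]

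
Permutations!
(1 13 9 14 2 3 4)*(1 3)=(1 13 9 14 2)(3 4)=[0, 13, 1, 4, 3, 5, 6, 7, 8, 14, 10, 11, 12, 9, 2]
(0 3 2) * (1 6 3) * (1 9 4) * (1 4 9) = (9)(0 1 6 3 2) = [1, 6, 0, 2, 4, 5, 3, 7, 8, 9]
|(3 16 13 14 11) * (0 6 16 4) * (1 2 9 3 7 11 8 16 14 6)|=30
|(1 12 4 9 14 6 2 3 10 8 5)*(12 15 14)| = 9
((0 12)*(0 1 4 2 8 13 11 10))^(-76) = (0 8 12 13 1 11 4 10 2)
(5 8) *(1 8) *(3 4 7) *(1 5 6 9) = [0, 8, 2, 4, 7, 5, 9, 3, 6, 1] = (1 8 6 9)(3 4 7)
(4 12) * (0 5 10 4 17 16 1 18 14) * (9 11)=(0 5 10 4 12 17 16 1 18 14)(9 11)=[5, 18, 2, 3, 12, 10, 6, 7, 8, 11, 4, 9, 17, 13, 0, 15, 1, 16, 14]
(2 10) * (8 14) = [0, 1, 10, 3, 4, 5, 6, 7, 14, 9, 2, 11, 12, 13, 8] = (2 10)(8 14)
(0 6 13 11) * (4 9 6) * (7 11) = (0 4 9 6 13 7 11) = [4, 1, 2, 3, 9, 5, 13, 11, 8, 6, 10, 0, 12, 7]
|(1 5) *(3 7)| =2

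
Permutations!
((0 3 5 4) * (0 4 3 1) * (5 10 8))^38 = (3 8)(5 10) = ((0 1)(3 10 8 5))^38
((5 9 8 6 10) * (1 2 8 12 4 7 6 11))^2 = ((1 2 8 11)(4 7 6 10 5 9 12))^2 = (1 8)(2 11)(4 6 5 12 7 10 9)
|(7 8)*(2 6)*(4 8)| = |(2 6)(4 8 7)| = 6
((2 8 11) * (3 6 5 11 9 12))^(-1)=(2 11 5 6 3 12 9 8)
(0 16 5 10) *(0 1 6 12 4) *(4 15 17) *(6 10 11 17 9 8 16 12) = (0 12 15 9 8 16 5 11 17 4)(1 10) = [12, 10, 2, 3, 0, 11, 6, 7, 16, 8, 1, 17, 15, 13, 14, 9, 5, 4]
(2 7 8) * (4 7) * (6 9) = (2 4 7 8)(6 9) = [0, 1, 4, 3, 7, 5, 9, 8, 2, 6]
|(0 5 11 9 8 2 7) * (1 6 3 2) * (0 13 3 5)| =12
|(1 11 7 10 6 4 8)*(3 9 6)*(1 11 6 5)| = 10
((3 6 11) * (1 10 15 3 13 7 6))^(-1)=(1 3 15 10)(6 7 13 11)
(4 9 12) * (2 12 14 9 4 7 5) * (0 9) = (0 9 14)(2 12 7 5) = [9, 1, 12, 3, 4, 2, 6, 5, 8, 14, 10, 11, 7, 13, 0]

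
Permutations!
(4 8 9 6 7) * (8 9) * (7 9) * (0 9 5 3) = (0 9 6 5 3)(4 7) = [9, 1, 2, 0, 7, 3, 5, 4, 8, 6]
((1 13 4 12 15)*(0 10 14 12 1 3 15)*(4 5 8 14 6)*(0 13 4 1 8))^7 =((0 10 6 1 4 8 14 12 13 5)(3 15))^7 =(0 12 4 10 13 8 6 5 14 1)(3 15)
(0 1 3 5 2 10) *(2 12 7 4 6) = (0 1 3 5 12 7 4 6 2 10) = [1, 3, 10, 5, 6, 12, 2, 4, 8, 9, 0, 11, 7]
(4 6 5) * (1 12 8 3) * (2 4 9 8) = (1 12 2 4 6 5 9 8 3) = [0, 12, 4, 1, 6, 9, 5, 7, 3, 8, 10, 11, 2]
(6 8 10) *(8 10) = (6 10) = [0, 1, 2, 3, 4, 5, 10, 7, 8, 9, 6]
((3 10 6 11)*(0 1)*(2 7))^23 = (0 1)(2 7)(3 11 6 10)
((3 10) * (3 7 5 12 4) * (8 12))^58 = ((3 10 7 5 8 12 4))^58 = (3 7 8 4 10 5 12)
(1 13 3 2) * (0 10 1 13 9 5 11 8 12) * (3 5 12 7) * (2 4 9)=(0 10 1 2 13 5 11 8 7 3 4 9 12)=[10, 2, 13, 4, 9, 11, 6, 3, 7, 12, 1, 8, 0, 5]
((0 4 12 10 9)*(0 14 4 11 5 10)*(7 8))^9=((0 11 5 10 9 14 4 12)(7 8))^9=(0 11 5 10 9 14 4 12)(7 8)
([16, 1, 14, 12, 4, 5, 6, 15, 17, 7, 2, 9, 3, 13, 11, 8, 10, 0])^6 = (0 9 16 7 10 15 2 8 14 17 11)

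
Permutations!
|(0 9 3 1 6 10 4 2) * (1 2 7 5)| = |(0 9 3 2)(1 6 10 4 7 5)| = 12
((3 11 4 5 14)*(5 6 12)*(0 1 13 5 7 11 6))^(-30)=(0 5 6 11 1 14 12 4 13 3 7)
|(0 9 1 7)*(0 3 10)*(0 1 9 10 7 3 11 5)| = 7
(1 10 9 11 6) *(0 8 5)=(0 8 5)(1 10 9 11 6)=[8, 10, 2, 3, 4, 0, 1, 7, 5, 11, 9, 6]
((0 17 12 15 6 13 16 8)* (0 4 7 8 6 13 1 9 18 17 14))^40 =(1 12 6 17 16 18 13 9 15)(4 7 8)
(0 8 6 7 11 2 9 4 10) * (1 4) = (0 8 6 7 11 2 9 1 4 10) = [8, 4, 9, 3, 10, 5, 7, 11, 6, 1, 0, 2]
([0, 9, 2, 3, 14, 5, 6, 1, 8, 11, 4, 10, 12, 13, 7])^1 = (1 9 11 10 4 14 7)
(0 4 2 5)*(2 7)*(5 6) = [4, 1, 6, 3, 7, 0, 5, 2] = (0 4 7 2 6 5)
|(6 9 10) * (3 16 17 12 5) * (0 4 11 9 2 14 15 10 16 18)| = |(0 4 11 9 16 17 12 5 3 18)(2 14 15 10 6)| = 10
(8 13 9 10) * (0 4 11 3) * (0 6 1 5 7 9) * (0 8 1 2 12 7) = (0 4 11 3 6 2 12 7 9 10 1 5)(8 13) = [4, 5, 12, 6, 11, 0, 2, 9, 13, 10, 1, 3, 7, 8]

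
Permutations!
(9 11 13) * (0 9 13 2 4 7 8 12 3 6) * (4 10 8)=(13)(0 9 11 2 10 8 12 3 6)(4 7)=[9, 1, 10, 6, 7, 5, 0, 4, 12, 11, 8, 2, 3, 13]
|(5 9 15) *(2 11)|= |(2 11)(5 9 15)|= 6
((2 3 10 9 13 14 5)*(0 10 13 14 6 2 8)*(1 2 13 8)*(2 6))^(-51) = (0 5 2 10 1 3 9 6 8 14 13)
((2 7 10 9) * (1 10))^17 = (1 9 7 10 2)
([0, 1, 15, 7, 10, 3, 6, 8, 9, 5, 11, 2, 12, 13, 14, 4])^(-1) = [0, 1, 11, 5, 15, 9, 6, 3, 7, 8, 4, 10, 12, 13, 14, 2]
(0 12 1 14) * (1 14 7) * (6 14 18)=(0 12 18 6 14)(1 7)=[12, 7, 2, 3, 4, 5, 14, 1, 8, 9, 10, 11, 18, 13, 0, 15, 16, 17, 6]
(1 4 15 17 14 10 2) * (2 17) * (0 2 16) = (0 2 1 4 15 16)(10 17 14) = [2, 4, 1, 3, 15, 5, 6, 7, 8, 9, 17, 11, 12, 13, 10, 16, 0, 14]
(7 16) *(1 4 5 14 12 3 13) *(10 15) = [0, 4, 2, 13, 5, 14, 6, 16, 8, 9, 15, 11, 3, 1, 12, 10, 7] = (1 4 5 14 12 3 13)(7 16)(10 15)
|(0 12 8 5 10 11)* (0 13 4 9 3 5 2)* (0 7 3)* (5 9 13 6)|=|(0 12 8 2 7 3 9)(4 13)(5 10 11 6)|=28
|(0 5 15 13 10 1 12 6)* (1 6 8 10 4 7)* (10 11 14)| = 13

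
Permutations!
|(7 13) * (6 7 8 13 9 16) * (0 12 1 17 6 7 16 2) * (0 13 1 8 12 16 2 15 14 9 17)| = |(0 16 7 17 6 2 13 12 8 1)(9 15 14)| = 30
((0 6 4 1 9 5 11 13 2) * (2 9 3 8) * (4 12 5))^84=(13)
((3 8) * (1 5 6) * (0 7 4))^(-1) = ((0 7 4)(1 5 6)(3 8))^(-1) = (0 4 7)(1 6 5)(3 8)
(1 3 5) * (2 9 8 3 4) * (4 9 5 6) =(1 9 8 3 6 4 2 5) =[0, 9, 5, 6, 2, 1, 4, 7, 3, 8]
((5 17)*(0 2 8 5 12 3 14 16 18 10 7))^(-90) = (0 3)(2 14)(5 18)(7 12)(8 16)(10 17)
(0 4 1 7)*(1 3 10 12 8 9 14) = (0 4 3 10 12 8 9 14 1 7) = [4, 7, 2, 10, 3, 5, 6, 0, 9, 14, 12, 11, 8, 13, 1]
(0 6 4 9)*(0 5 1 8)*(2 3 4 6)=(0 2 3 4 9 5 1 8)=[2, 8, 3, 4, 9, 1, 6, 7, 0, 5]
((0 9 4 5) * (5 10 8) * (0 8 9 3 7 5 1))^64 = (0 8 7)(1 5 3)(4 10 9)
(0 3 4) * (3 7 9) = [7, 1, 2, 4, 0, 5, 6, 9, 8, 3] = (0 7 9 3 4)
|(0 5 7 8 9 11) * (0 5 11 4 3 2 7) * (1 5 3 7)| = |(0 11 3 2 1 5)(4 7 8 9)| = 12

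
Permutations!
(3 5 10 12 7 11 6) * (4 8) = (3 5 10 12 7 11 6)(4 8) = [0, 1, 2, 5, 8, 10, 3, 11, 4, 9, 12, 6, 7]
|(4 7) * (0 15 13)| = |(0 15 13)(4 7)| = 6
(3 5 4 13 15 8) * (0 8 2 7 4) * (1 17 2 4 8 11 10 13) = (0 11 10 13 15 4 1 17 2 7 8 3 5) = [11, 17, 7, 5, 1, 0, 6, 8, 3, 9, 13, 10, 12, 15, 14, 4, 16, 2]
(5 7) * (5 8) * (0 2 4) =(0 2 4)(5 7 8) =[2, 1, 4, 3, 0, 7, 6, 8, 5]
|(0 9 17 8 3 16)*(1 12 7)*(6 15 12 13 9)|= |(0 6 15 12 7 1 13 9 17 8 3 16)|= 12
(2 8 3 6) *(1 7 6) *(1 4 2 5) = (1 7 6 5)(2 8 3 4) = [0, 7, 8, 4, 2, 1, 5, 6, 3]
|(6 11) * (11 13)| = |(6 13 11)| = 3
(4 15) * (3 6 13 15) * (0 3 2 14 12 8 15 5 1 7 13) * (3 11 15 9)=[11, 7, 14, 6, 2, 1, 0, 13, 9, 3, 10, 15, 8, 5, 12, 4]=(0 11 15 4 2 14 12 8 9 3 6)(1 7 13 5)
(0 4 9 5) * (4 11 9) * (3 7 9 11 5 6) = (11)(0 5)(3 7 9 6) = [5, 1, 2, 7, 4, 0, 3, 9, 8, 6, 10, 11]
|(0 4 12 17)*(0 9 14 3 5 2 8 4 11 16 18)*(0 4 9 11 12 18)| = |(0 12 17 11 16)(2 8 9 14 3 5)(4 18)| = 30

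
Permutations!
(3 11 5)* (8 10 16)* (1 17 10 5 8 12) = (1 17 10 16 12)(3 11 8 5) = [0, 17, 2, 11, 4, 3, 6, 7, 5, 9, 16, 8, 1, 13, 14, 15, 12, 10]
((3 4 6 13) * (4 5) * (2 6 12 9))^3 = ((2 6 13 3 5 4 12 9))^3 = (2 3 12 6 5 9 13 4)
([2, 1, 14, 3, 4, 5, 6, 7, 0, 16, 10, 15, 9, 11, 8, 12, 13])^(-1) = (0 8 14 2)(9 12 15 11 13 16)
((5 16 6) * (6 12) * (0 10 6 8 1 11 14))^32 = (0 6 16 8 11)(1 14 10 5 12)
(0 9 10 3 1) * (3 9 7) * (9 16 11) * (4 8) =(0 7 3 1)(4 8)(9 10 16 11) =[7, 0, 2, 1, 8, 5, 6, 3, 4, 10, 16, 9, 12, 13, 14, 15, 11]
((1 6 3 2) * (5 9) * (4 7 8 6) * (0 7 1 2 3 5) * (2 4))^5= (0 9 5 6 8 7)(1 4 2)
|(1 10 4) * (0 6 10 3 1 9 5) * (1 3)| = 6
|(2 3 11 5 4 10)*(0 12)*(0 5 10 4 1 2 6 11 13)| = 21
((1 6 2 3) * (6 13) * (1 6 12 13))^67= ((2 3 6)(12 13))^67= (2 3 6)(12 13)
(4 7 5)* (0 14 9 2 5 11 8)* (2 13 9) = (0 14 2 5 4 7 11 8)(9 13) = [14, 1, 5, 3, 7, 4, 6, 11, 0, 13, 10, 8, 12, 9, 2]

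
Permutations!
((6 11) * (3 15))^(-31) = ((3 15)(6 11))^(-31) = (3 15)(6 11)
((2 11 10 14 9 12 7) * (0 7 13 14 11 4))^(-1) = (0 4 2 7)(9 14 13 12)(10 11)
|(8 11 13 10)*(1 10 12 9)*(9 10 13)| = |(1 13 12 10 8 11 9)| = 7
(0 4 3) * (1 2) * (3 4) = [3, 2, 1, 0, 4] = (4)(0 3)(1 2)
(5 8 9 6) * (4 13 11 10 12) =[0, 1, 2, 3, 13, 8, 5, 7, 9, 6, 12, 10, 4, 11] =(4 13 11 10 12)(5 8 9 6)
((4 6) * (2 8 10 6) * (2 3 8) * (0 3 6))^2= (0 8)(3 10)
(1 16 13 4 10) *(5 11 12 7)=[0, 16, 2, 3, 10, 11, 6, 5, 8, 9, 1, 12, 7, 4, 14, 15, 13]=(1 16 13 4 10)(5 11 12 7)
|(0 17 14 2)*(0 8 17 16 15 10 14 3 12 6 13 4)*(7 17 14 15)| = |(0 16 7 17 3 12 6 13 4)(2 8 14)(10 15)| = 18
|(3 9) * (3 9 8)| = |(9)(3 8)| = 2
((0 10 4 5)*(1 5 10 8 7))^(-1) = (0 5 1 7 8)(4 10)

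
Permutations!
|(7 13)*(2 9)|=2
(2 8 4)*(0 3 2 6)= [3, 1, 8, 2, 6, 5, 0, 7, 4]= (0 3 2 8 4 6)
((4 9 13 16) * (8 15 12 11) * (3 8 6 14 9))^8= ((3 8 15 12 11 6 14 9 13 16 4))^8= (3 13 6 15 4 9 11 8 16 14 12)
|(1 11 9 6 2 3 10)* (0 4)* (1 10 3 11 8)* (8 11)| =|(0 4)(1 11 9 6 2 8)| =6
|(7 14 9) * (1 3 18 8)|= |(1 3 18 8)(7 14 9)|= 12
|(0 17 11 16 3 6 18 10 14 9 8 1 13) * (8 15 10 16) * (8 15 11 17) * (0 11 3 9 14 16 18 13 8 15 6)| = |(18)(0 15 10 16 9 3)(1 8)(6 13 11)| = 6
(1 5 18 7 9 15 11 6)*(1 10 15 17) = (1 5 18 7 9 17)(6 10 15 11) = [0, 5, 2, 3, 4, 18, 10, 9, 8, 17, 15, 6, 12, 13, 14, 11, 16, 1, 7]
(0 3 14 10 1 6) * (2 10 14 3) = (14)(0 2 10 1 6) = [2, 6, 10, 3, 4, 5, 0, 7, 8, 9, 1, 11, 12, 13, 14]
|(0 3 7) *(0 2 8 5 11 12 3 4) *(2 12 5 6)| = 6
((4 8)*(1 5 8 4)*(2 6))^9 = (8)(2 6)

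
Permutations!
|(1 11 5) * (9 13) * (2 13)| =|(1 11 5)(2 13 9)| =3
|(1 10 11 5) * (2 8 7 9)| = 4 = |(1 10 11 5)(2 8 7 9)|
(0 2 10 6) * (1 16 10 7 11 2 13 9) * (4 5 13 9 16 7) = [9, 7, 4, 3, 5, 13, 0, 11, 8, 1, 6, 2, 12, 16, 14, 15, 10] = (0 9 1 7 11 2 4 5 13 16 10 6)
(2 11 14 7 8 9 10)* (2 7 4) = (2 11 14 4)(7 8 9 10) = [0, 1, 11, 3, 2, 5, 6, 8, 9, 10, 7, 14, 12, 13, 4]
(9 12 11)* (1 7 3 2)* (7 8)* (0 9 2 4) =(0 9 12 11 2 1 8 7 3 4) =[9, 8, 1, 4, 0, 5, 6, 3, 7, 12, 10, 2, 11]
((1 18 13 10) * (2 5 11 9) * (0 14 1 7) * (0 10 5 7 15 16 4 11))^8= (0 1 13)(5 14 18)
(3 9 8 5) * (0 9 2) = [9, 1, 0, 2, 4, 3, 6, 7, 5, 8] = (0 9 8 5 3 2)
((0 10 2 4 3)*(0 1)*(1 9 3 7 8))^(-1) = (0 1 8 7 4 2 10)(3 9)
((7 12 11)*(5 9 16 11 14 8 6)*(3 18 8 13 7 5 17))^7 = (3 8 17 18 6)(5 11 16 9)(7 13 14 12)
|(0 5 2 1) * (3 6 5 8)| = |(0 8 3 6 5 2 1)| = 7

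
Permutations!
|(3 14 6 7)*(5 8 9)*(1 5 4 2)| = 12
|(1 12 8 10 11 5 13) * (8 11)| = |(1 12 11 5 13)(8 10)| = 10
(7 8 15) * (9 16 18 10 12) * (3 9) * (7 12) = [0, 1, 2, 9, 4, 5, 6, 8, 15, 16, 7, 11, 3, 13, 14, 12, 18, 17, 10] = (3 9 16 18 10 7 8 15 12)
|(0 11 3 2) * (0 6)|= |(0 11 3 2 6)|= 5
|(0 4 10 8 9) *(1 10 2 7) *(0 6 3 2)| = |(0 4)(1 10 8 9 6 3 2 7)| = 8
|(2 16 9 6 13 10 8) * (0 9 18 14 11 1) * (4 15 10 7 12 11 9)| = 16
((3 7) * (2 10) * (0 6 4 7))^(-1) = (0 3 7 4 6)(2 10)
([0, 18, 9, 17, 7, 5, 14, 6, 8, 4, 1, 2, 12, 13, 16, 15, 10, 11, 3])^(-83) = (1 7 17 16 9 18 6 11 10 4 3 14 2)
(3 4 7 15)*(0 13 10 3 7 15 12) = [13, 1, 2, 4, 15, 5, 6, 12, 8, 9, 3, 11, 0, 10, 14, 7] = (0 13 10 3 4 15 7 12)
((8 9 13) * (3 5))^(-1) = (3 5)(8 13 9)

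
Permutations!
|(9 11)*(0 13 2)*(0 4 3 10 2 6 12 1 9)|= |(0 13 6 12 1 9 11)(2 4 3 10)|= 28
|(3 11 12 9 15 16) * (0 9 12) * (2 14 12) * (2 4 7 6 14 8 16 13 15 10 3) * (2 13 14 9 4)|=|(0 4 7 6 9 10 3 11)(2 8 16 13 15 14 12)|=56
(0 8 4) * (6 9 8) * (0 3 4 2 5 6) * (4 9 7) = (2 5 6 7 4 3 9 8) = [0, 1, 5, 9, 3, 6, 7, 4, 2, 8]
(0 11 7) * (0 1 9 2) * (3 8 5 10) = (0 11 7 1 9 2)(3 8 5 10) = [11, 9, 0, 8, 4, 10, 6, 1, 5, 2, 3, 7]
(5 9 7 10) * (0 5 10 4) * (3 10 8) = (0 5 9 7 4)(3 10 8) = [5, 1, 2, 10, 0, 9, 6, 4, 3, 7, 8]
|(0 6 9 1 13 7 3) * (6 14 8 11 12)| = 11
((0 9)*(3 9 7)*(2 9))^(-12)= (0 2 7 9 3)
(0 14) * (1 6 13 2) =(0 14)(1 6 13 2) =[14, 6, 1, 3, 4, 5, 13, 7, 8, 9, 10, 11, 12, 2, 0]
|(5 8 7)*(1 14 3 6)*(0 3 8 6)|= |(0 3)(1 14 8 7 5 6)|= 6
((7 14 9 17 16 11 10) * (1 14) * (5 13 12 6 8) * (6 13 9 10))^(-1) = (1 7 10 14)(5 8 6 11 16 17 9)(12 13)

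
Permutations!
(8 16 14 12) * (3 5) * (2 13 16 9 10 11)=(2 13 16 14 12 8 9 10 11)(3 5)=[0, 1, 13, 5, 4, 3, 6, 7, 9, 10, 11, 2, 8, 16, 12, 15, 14]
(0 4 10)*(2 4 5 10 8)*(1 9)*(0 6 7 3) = (0 5 10 6 7 3)(1 9)(2 4 8) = [5, 9, 4, 0, 8, 10, 7, 3, 2, 1, 6]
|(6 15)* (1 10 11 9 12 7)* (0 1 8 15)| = 10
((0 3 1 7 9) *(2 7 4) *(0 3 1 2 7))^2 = ((0 1 4 7 9 3 2))^2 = (0 4 9 2 1 7 3)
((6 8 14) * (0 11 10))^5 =((0 11 10)(6 8 14))^5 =(0 10 11)(6 14 8)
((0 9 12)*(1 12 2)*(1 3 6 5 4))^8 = (0 12 1 4 5 6 3 2 9)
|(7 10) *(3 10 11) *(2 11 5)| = 6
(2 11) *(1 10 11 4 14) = (1 10 11 2 4 14) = [0, 10, 4, 3, 14, 5, 6, 7, 8, 9, 11, 2, 12, 13, 1]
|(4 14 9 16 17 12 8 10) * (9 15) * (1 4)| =10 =|(1 4 14 15 9 16 17 12 8 10)|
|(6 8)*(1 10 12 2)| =4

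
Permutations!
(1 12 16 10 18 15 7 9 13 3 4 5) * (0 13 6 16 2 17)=(0 13 3 4 5 1 12 2 17)(6 16 10 18 15 7 9)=[13, 12, 17, 4, 5, 1, 16, 9, 8, 6, 18, 11, 2, 3, 14, 7, 10, 0, 15]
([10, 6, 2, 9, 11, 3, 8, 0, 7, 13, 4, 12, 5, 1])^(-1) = (0 7 8 6 1 13 9 3 5 12 11 4 10)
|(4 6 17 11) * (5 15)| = 4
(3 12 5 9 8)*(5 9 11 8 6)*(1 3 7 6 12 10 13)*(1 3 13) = (1 13 3 10)(5 11 8 7 6)(9 12) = [0, 13, 2, 10, 4, 11, 5, 6, 7, 12, 1, 8, 9, 3]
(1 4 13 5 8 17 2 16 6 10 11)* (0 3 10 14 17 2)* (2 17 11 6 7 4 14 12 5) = (0 3 10 6 12 5 8 17)(1 14 11)(2 16 7 4 13) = [3, 14, 16, 10, 13, 8, 12, 4, 17, 9, 6, 1, 5, 2, 11, 15, 7, 0]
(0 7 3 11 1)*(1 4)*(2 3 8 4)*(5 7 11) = (0 11 2 3 5 7 8 4 1) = [11, 0, 3, 5, 1, 7, 6, 8, 4, 9, 10, 2]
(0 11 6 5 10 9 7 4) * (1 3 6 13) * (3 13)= [11, 13, 2, 6, 0, 10, 5, 4, 8, 7, 9, 3, 12, 1]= (0 11 3 6 5 10 9 7 4)(1 13)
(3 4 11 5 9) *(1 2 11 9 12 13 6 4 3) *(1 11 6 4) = [0, 2, 6, 3, 9, 12, 1, 7, 8, 11, 10, 5, 13, 4] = (1 2 6)(4 9 11 5 12 13)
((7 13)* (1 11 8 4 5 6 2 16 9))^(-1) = ((1 11 8 4 5 6 2 16 9)(7 13))^(-1) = (1 9 16 2 6 5 4 8 11)(7 13)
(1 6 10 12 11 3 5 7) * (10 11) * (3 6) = (1 3 5 7)(6 11)(10 12) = [0, 3, 2, 5, 4, 7, 11, 1, 8, 9, 12, 6, 10]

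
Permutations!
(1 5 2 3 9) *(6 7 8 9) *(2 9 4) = (1 5 9)(2 3 6 7 8 4) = [0, 5, 3, 6, 2, 9, 7, 8, 4, 1]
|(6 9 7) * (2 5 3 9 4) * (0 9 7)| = |(0 9)(2 5 3 7 6 4)| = 6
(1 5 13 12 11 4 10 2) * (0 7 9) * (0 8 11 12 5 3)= (0 7 9 8 11 4 10 2 1 3)(5 13)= [7, 3, 1, 0, 10, 13, 6, 9, 11, 8, 2, 4, 12, 5]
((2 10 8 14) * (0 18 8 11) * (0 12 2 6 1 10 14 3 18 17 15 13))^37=(0 17 15 13)(1 11 2 6 10 12 14)(3 18 8)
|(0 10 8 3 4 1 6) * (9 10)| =8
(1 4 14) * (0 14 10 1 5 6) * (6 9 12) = [14, 4, 2, 3, 10, 9, 0, 7, 8, 12, 1, 11, 6, 13, 5] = (0 14 5 9 12 6)(1 4 10)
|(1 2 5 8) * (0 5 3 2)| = 4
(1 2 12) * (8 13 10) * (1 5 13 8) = (1 2 12 5 13 10) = [0, 2, 12, 3, 4, 13, 6, 7, 8, 9, 1, 11, 5, 10]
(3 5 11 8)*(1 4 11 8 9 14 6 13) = (1 4 11 9 14 6 13)(3 5 8) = [0, 4, 2, 5, 11, 8, 13, 7, 3, 14, 10, 9, 12, 1, 6]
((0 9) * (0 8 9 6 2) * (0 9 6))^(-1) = (2 6 8 9)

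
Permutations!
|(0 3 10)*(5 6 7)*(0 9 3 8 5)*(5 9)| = |(0 8 9 3 10 5 6 7)| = 8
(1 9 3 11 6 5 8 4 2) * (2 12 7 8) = [0, 9, 1, 11, 12, 2, 5, 8, 4, 3, 10, 6, 7] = (1 9 3 11 6 5 2)(4 12 7 8)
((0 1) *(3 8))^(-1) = (0 1)(3 8)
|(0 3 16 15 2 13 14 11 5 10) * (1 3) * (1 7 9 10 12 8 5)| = 24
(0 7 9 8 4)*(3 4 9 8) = (0 7 8 9 3 4) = [7, 1, 2, 4, 0, 5, 6, 8, 9, 3]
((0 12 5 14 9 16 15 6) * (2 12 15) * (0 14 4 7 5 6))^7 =((0 15)(2 12 6 14 9 16)(4 7 5))^7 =(0 15)(2 12 6 14 9 16)(4 7 5)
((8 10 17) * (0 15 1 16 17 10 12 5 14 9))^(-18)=((0 15 1 16 17 8 12 5 14 9))^(-18)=(0 1 17 12 14)(5 9 15 16 8)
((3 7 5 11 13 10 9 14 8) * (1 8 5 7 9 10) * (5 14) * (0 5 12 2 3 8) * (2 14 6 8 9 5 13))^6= (2 5)(3 11)(6 8 9 12 14)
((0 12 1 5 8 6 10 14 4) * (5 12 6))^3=(0 14 6 4 10)(1 12)(5 8)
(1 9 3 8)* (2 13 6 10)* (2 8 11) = (1 9 3 11 2 13 6 10 8) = [0, 9, 13, 11, 4, 5, 10, 7, 1, 3, 8, 2, 12, 6]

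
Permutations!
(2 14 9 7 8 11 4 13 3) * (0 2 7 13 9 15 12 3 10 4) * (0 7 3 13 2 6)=[6, 1, 14, 3, 9, 5, 0, 8, 11, 2, 4, 7, 13, 10, 15, 12]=(0 6)(2 14 15 12 13 10 4 9)(7 8 11)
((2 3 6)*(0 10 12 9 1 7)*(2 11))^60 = ((0 10 12 9 1 7)(2 3 6 11))^60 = (12)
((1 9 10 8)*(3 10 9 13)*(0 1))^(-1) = (0 8 10 3 13 1)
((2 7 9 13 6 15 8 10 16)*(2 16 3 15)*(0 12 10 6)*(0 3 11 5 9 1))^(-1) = (16)(0 1 7 2 6 8 15 3 13 9 5 11 10 12)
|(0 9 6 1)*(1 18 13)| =|(0 9 6 18 13 1)| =6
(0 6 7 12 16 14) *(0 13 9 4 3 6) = (3 6 7 12 16 14 13 9 4) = [0, 1, 2, 6, 3, 5, 7, 12, 8, 4, 10, 11, 16, 9, 13, 15, 14]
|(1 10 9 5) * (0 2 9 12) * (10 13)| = 8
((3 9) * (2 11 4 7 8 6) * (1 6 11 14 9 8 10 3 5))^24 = ((1 6 2 14 9 5)(3 8 11 4 7 10))^24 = (14)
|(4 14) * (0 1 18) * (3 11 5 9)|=|(0 1 18)(3 11 5 9)(4 14)|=12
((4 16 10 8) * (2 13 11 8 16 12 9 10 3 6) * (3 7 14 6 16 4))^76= (2 3 6 8 14 11 7 13 16)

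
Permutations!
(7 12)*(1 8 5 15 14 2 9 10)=[0, 8, 9, 3, 4, 15, 6, 12, 5, 10, 1, 11, 7, 13, 2, 14]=(1 8 5 15 14 2 9 10)(7 12)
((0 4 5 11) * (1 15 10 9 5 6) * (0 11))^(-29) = (0 1 9 4 15 5 6 10)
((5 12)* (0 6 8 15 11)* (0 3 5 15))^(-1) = (0 8 6)(3 11 15 12 5)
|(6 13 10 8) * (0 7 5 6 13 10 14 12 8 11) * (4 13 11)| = |(0 7 5 6 10 4 13 14 12 8 11)| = 11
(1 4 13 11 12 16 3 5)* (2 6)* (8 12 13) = (1 4 8 12 16 3 5)(2 6)(11 13) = [0, 4, 6, 5, 8, 1, 2, 7, 12, 9, 10, 13, 16, 11, 14, 15, 3]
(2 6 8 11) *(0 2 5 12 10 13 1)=(0 2 6 8 11 5 12 10 13 1)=[2, 0, 6, 3, 4, 12, 8, 7, 11, 9, 13, 5, 10, 1]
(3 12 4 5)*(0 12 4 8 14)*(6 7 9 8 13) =(0 12 13 6 7 9 8 14)(3 4 5) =[12, 1, 2, 4, 5, 3, 7, 9, 14, 8, 10, 11, 13, 6, 0]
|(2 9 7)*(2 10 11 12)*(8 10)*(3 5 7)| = |(2 9 3 5 7 8 10 11 12)| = 9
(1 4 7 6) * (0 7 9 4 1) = (0 7 6)(4 9) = [7, 1, 2, 3, 9, 5, 0, 6, 8, 4]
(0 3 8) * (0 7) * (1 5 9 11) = (0 3 8 7)(1 5 9 11) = [3, 5, 2, 8, 4, 9, 6, 0, 7, 11, 10, 1]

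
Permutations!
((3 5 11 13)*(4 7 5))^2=((3 4 7 5 11 13))^2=(3 7 11)(4 5 13)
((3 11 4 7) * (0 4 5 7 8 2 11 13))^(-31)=(0 5 4 7 8 3 2 13 11)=((0 4 8 2 11 5 7 3 13))^(-31)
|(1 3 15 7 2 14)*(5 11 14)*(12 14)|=9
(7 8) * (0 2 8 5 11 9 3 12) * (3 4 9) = (0 2 8 7 5 11 3 12)(4 9) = [2, 1, 8, 12, 9, 11, 6, 5, 7, 4, 10, 3, 0]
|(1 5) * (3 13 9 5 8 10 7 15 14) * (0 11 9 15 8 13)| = |(0 11 9 5 1 13 15 14 3)(7 8 10)| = 9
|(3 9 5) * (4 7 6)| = |(3 9 5)(4 7 6)| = 3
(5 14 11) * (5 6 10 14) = (6 10 14 11) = [0, 1, 2, 3, 4, 5, 10, 7, 8, 9, 14, 6, 12, 13, 11]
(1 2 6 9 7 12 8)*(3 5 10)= (1 2 6 9 7 12 8)(3 5 10)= [0, 2, 6, 5, 4, 10, 9, 12, 1, 7, 3, 11, 8]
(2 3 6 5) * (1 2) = (1 2 3 6 5) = [0, 2, 3, 6, 4, 1, 5]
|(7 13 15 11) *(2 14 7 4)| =7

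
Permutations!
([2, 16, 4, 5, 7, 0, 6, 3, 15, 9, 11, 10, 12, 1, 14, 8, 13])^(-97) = (0 5 3 7 4 2)(1 13 16)(8 15)(10 11)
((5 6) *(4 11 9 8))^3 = ((4 11 9 8)(5 6))^3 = (4 8 9 11)(5 6)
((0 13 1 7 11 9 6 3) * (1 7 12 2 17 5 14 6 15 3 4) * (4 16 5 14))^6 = (0 3 15 9 11 7 13)(1 16 17)(2 4 6)(5 14 12)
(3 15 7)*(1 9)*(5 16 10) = (1 9)(3 15 7)(5 16 10) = [0, 9, 2, 15, 4, 16, 6, 3, 8, 1, 5, 11, 12, 13, 14, 7, 10]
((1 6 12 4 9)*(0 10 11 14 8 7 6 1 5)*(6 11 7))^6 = ((0 10 7 11 14 8 6 12 4 9 5))^6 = (0 6 10 12 7 4 11 9 14 5 8)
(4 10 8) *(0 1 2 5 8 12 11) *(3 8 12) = (0 1 2 5 12 11)(3 8 4 10) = [1, 2, 5, 8, 10, 12, 6, 7, 4, 9, 3, 0, 11]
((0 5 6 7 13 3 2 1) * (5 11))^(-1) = ((0 11 5 6 7 13 3 2 1))^(-1) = (0 1 2 3 13 7 6 5 11)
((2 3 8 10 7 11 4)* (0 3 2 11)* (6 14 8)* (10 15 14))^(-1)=(0 7 10 6 3)(4 11)(8 14 15)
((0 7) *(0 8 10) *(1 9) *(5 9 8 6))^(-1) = ((0 7 6 5 9 1 8 10))^(-1) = (0 10 8 1 9 5 6 7)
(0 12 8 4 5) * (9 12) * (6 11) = (0 9 12 8 4 5)(6 11) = [9, 1, 2, 3, 5, 0, 11, 7, 4, 12, 10, 6, 8]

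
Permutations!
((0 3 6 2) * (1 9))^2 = ((0 3 6 2)(1 9))^2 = (9)(0 6)(2 3)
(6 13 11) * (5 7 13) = (5 7 13 11 6) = [0, 1, 2, 3, 4, 7, 5, 13, 8, 9, 10, 6, 12, 11]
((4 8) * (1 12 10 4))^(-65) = (12)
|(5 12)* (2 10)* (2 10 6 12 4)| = 5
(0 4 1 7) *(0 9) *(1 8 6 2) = (0 4 8 6 2 1 7 9) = [4, 7, 1, 3, 8, 5, 2, 9, 6, 0]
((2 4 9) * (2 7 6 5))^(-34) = (2 9 6)(4 7 5)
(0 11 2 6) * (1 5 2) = (0 11 1 5 2 6) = [11, 5, 6, 3, 4, 2, 0, 7, 8, 9, 10, 1]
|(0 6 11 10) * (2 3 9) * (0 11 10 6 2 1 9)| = 6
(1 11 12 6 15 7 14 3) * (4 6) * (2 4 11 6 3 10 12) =(1 6 15 7 14 10 12 11 2 4 3) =[0, 6, 4, 1, 3, 5, 15, 14, 8, 9, 12, 2, 11, 13, 10, 7]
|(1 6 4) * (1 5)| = 4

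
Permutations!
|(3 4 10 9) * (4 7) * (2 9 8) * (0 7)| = 8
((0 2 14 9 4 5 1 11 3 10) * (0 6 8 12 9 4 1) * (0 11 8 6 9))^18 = (0 3)(1 4)(2 10)(5 8)(9 14)(11 12)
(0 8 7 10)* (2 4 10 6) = (0 8 7 6 2 4 10) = [8, 1, 4, 3, 10, 5, 2, 6, 7, 9, 0]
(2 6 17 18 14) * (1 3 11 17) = (1 3 11 17 18 14 2 6) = [0, 3, 6, 11, 4, 5, 1, 7, 8, 9, 10, 17, 12, 13, 2, 15, 16, 18, 14]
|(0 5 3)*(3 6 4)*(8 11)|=10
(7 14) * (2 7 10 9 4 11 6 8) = [0, 1, 7, 3, 11, 5, 8, 14, 2, 4, 9, 6, 12, 13, 10] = (2 7 14 10 9 4 11 6 8)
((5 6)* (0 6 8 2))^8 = (0 8 6 2 5) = ((0 6 5 8 2))^8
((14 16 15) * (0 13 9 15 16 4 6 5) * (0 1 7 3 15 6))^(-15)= ((16)(0 13 9 6 5 1 7 3 15 14 4))^(-15)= (16)(0 3 6 4 7 9 14 1 13 15 5)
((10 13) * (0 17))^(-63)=((0 17)(10 13))^(-63)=(0 17)(10 13)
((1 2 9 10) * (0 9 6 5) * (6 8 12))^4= (0 2 5 1 6 10 12 9 8)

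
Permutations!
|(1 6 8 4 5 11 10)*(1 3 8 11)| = 8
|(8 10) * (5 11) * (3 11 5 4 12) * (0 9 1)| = 12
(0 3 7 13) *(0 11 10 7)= [3, 1, 2, 0, 4, 5, 6, 13, 8, 9, 7, 10, 12, 11]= (0 3)(7 13 11 10)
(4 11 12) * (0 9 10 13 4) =(0 9 10 13 4 11 12) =[9, 1, 2, 3, 11, 5, 6, 7, 8, 10, 13, 12, 0, 4]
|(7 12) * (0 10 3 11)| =|(0 10 3 11)(7 12)| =4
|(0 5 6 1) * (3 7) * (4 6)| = |(0 5 4 6 1)(3 7)| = 10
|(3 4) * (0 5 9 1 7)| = |(0 5 9 1 7)(3 4)| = 10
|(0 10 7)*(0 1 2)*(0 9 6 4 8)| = 9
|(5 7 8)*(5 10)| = 4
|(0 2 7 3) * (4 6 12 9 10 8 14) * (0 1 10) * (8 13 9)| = |(0 2 7 3 1 10 13 9)(4 6 12 8 14)| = 40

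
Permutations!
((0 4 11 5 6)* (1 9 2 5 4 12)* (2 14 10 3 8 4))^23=((0 12 1 9 14 10 3 8 4 11 2 5 6))^23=(0 2 8 14 12 5 4 10 1 6 11 3 9)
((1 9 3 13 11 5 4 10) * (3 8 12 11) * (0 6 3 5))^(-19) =(0 4 12 13 9 6 10 11 5 8 3 1)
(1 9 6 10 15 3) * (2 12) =[0, 9, 12, 1, 4, 5, 10, 7, 8, 6, 15, 11, 2, 13, 14, 3] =(1 9 6 10 15 3)(2 12)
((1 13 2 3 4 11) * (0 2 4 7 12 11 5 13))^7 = ((0 2 3 7 12 11 1)(4 5 13))^7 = (4 5 13)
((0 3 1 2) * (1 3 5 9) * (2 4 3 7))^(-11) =((0 5 9 1 4 3 7 2))^(-11) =(0 3 9 2 4 5 7 1)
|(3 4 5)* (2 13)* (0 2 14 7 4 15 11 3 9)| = |(0 2 13 14 7 4 5 9)(3 15 11)| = 24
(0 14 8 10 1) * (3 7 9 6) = (0 14 8 10 1)(3 7 9 6) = [14, 0, 2, 7, 4, 5, 3, 9, 10, 6, 1, 11, 12, 13, 8]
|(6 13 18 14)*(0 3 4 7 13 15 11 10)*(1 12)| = |(0 3 4 7 13 18 14 6 15 11 10)(1 12)| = 22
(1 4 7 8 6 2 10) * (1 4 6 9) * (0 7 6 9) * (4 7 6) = (0 6 2 10 7 8)(1 9) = [6, 9, 10, 3, 4, 5, 2, 8, 0, 1, 7]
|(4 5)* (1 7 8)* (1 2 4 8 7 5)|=5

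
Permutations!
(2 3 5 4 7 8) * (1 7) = (1 7 8 2 3 5 4) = [0, 7, 3, 5, 1, 4, 6, 8, 2]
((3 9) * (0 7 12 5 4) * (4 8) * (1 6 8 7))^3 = (12)(0 8 1 4 6)(3 9) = ((0 1 6 8 4)(3 9)(5 7 12))^3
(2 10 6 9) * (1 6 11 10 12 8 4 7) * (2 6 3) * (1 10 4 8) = [0, 3, 12, 2, 7, 5, 9, 10, 8, 6, 11, 4, 1] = (1 3 2 12)(4 7 10 11)(6 9)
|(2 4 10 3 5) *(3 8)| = 6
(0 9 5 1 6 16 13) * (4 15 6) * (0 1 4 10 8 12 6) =[9, 10, 2, 3, 15, 4, 16, 7, 12, 5, 8, 11, 6, 1, 14, 0, 13] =(0 9 5 4 15)(1 10 8 12 6 16 13)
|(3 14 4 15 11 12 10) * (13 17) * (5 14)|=|(3 5 14 4 15 11 12 10)(13 17)|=8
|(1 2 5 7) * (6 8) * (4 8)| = 12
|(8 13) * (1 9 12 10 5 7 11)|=|(1 9 12 10 5 7 11)(8 13)|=14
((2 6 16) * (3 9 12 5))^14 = (2 16 6)(3 12)(5 9)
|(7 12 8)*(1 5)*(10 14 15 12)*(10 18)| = |(1 5)(7 18 10 14 15 12 8)| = 14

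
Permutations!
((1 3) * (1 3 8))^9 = ((1 8))^9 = (1 8)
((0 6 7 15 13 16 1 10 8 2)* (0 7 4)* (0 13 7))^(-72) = (16) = ((0 6 4 13 16 1 10 8 2)(7 15))^(-72)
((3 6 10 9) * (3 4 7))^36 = ((3 6 10 9 4 7))^36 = (10)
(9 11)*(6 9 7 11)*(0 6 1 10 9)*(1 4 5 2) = [6, 10, 1, 3, 5, 2, 0, 11, 8, 4, 9, 7] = (0 6)(1 10 9 4 5 2)(7 11)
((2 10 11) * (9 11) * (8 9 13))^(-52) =(2 13 9)(8 11 10)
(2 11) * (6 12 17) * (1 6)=[0, 6, 11, 3, 4, 5, 12, 7, 8, 9, 10, 2, 17, 13, 14, 15, 16, 1]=(1 6 12 17)(2 11)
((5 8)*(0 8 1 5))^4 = (8)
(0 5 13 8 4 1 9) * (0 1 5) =[0, 9, 2, 3, 5, 13, 6, 7, 4, 1, 10, 11, 12, 8] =(1 9)(4 5 13 8)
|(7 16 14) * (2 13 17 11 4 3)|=6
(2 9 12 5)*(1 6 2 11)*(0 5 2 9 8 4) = (0 5 11 1 6 9 12 2 8 4) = [5, 6, 8, 3, 0, 11, 9, 7, 4, 12, 10, 1, 2]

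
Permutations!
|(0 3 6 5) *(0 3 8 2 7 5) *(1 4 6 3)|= |(0 8 2 7 5 1 4 6)|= 8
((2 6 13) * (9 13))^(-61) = (2 13 9 6)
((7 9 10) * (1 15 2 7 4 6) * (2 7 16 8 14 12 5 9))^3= (1 2 14 9 6 7 8 5 4 15 16 12 10)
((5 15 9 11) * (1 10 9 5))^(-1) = (1 11 9 10)(5 15) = ((1 10 9 11)(5 15))^(-1)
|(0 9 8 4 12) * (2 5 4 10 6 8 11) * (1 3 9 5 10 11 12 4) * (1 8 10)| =|(0 5 8 11 2 1 3 9 12)(6 10)| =18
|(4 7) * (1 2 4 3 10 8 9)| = 8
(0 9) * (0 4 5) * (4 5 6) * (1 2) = (0 9 5)(1 2)(4 6) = [9, 2, 1, 3, 6, 0, 4, 7, 8, 5]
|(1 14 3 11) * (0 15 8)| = 12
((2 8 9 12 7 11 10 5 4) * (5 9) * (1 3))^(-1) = (1 3)(2 4 5 8)(7 12 9 10 11)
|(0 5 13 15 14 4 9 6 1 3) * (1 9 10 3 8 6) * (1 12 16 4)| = 14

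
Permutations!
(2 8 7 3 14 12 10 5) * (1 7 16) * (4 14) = [0, 7, 8, 4, 14, 2, 6, 3, 16, 9, 5, 11, 10, 13, 12, 15, 1] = (1 7 3 4 14 12 10 5 2 8 16)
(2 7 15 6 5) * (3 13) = (2 7 15 6 5)(3 13) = [0, 1, 7, 13, 4, 2, 5, 15, 8, 9, 10, 11, 12, 3, 14, 6]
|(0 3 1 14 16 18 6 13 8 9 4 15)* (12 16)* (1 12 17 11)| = 44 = |(0 3 12 16 18 6 13 8 9 4 15)(1 14 17 11)|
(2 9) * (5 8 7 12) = (2 9)(5 8 7 12) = [0, 1, 9, 3, 4, 8, 6, 12, 7, 2, 10, 11, 5]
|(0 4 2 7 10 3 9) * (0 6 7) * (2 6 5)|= 9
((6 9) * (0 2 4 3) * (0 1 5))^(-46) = (9)(0 4 1)(2 3 5)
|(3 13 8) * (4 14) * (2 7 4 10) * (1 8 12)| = |(1 8 3 13 12)(2 7 4 14 10)| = 5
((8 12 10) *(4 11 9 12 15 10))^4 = (8 15 10)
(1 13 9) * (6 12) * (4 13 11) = [0, 11, 2, 3, 13, 5, 12, 7, 8, 1, 10, 4, 6, 9] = (1 11 4 13 9)(6 12)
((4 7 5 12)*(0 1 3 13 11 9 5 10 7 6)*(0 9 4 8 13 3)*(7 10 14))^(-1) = ((0 1)(4 6 9 5 12 8 13 11)(7 14))^(-1) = (0 1)(4 11 13 8 12 5 9 6)(7 14)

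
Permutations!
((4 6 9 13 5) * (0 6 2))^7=((0 6 9 13 5 4 2))^7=(13)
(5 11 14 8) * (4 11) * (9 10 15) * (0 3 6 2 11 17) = (0 3 6 2 11 14 8 5 4 17)(9 10 15) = [3, 1, 11, 6, 17, 4, 2, 7, 5, 10, 15, 14, 12, 13, 8, 9, 16, 0]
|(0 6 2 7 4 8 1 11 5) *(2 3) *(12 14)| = |(0 6 3 2 7 4 8 1 11 5)(12 14)| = 10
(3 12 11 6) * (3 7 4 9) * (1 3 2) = (1 3 12 11 6 7 4 9 2) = [0, 3, 1, 12, 9, 5, 7, 4, 8, 2, 10, 6, 11]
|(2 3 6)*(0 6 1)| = |(0 6 2 3 1)| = 5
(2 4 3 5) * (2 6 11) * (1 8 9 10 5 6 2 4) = (1 8 9 10 5 2)(3 6 11 4) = [0, 8, 1, 6, 3, 2, 11, 7, 9, 10, 5, 4]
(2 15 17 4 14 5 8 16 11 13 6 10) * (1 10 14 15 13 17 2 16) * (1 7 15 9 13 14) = [0, 10, 14, 3, 9, 8, 1, 15, 7, 13, 16, 17, 12, 6, 5, 2, 11, 4] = (1 10 16 11 17 4 9 13 6)(2 14 5 8 7 15)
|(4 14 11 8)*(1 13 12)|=|(1 13 12)(4 14 11 8)|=12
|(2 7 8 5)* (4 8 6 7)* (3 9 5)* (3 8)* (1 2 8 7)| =|(1 2 4 3 9 5 8 7 6)| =9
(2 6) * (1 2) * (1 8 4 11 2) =(2 6 8 4 11) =[0, 1, 6, 3, 11, 5, 8, 7, 4, 9, 10, 2]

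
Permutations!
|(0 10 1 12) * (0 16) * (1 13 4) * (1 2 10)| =4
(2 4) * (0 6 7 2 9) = (0 6 7 2 4 9) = [6, 1, 4, 3, 9, 5, 7, 2, 8, 0]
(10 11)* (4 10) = (4 10 11) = [0, 1, 2, 3, 10, 5, 6, 7, 8, 9, 11, 4]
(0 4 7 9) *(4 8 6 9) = (0 8 6 9)(4 7) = [8, 1, 2, 3, 7, 5, 9, 4, 6, 0]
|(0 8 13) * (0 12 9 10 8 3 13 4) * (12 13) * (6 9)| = 8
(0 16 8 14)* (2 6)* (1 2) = (0 16 8 14)(1 2 6) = [16, 2, 6, 3, 4, 5, 1, 7, 14, 9, 10, 11, 12, 13, 0, 15, 8]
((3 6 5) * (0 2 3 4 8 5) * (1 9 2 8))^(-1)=(0 6 3 2 9 1 4 5 8)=((0 8 5 4 1 9 2 3 6))^(-1)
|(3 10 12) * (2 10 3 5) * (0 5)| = 5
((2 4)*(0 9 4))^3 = (0 2 4 9)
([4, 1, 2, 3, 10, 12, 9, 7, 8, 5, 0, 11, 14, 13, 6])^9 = (5 9 6 14 12)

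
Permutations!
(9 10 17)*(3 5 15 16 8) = [0, 1, 2, 5, 4, 15, 6, 7, 3, 10, 17, 11, 12, 13, 14, 16, 8, 9] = (3 5 15 16 8)(9 10 17)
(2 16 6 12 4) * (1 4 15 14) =(1 4 2 16 6 12 15 14) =[0, 4, 16, 3, 2, 5, 12, 7, 8, 9, 10, 11, 15, 13, 1, 14, 6]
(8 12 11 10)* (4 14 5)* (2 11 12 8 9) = (2 11 10 9)(4 14 5) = [0, 1, 11, 3, 14, 4, 6, 7, 8, 2, 9, 10, 12, 13, 5]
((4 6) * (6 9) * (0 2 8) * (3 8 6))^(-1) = (0 8 3 9 4 6 2)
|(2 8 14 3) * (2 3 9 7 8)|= 4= |(7 8 14 9)|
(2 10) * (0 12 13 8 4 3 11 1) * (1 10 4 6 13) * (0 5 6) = (0 12 1 5 6 13 8)(2 4 3 11 10) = [12, 5, 4, 11, 3, 6, 13, 7, 0, 9, 2, 10, 1, 8]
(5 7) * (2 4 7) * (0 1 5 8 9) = (0 1 5 2 4 7 8 9) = [1, 5, 4, 3, 7, 2, 6, 8, 9, 0]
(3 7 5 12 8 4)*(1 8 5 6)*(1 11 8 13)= (1 13)(3 7 6 11 8 4)(5 12)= [0, 13, 2, 7, 3, 12, 11, 6, 4, 9, 10, 8, 5, 1]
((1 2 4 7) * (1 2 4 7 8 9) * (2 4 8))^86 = (1 9 8)(2 4 7)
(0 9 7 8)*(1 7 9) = [1, 7, 2, 3, 4, 5, 6, 8, 0, 9] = (9)(0 1 7 8)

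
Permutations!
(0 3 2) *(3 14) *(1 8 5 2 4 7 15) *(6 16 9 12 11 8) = (0 14 3 4 7 15 1 6 16 9 12 11 8 5 2) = [14, 6, 0, 4, 7, 2, 16, 15, 5, 12, 10, 8, 11, 13, 3, 1, 9]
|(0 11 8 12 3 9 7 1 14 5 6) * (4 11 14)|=|(0 14 5 6)(1 4 11 8 12 3 9 7)|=8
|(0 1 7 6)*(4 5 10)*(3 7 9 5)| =|(0 1 9 5 10 4 3 7 6)| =9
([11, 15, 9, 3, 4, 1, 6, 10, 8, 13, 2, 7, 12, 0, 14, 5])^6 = (15)(0 13 9 2 10 7 11)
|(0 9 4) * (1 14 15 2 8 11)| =|(0 9 4)(1 14 15 2 8 11)| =6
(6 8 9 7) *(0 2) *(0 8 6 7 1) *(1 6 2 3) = (0 3 1)(2 8 9 6) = [3, 0, 8, 1, 4, 5, 2, 7, 9, 6]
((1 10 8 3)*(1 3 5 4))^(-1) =((1 10 8 5 4))^(-1) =(1 4 5 8 10)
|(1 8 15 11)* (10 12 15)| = |(1 8 10 12 15 11)| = 6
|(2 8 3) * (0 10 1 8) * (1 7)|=|(0 10 7 1 8 3 2)|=7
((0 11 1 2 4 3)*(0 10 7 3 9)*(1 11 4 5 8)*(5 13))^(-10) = (13)(0 9 4)(3 7 10)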